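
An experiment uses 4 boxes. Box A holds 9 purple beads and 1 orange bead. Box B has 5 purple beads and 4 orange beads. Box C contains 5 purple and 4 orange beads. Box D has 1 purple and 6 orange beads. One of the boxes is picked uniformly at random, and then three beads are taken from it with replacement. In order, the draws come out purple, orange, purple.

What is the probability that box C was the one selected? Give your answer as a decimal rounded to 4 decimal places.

0.3679

Compute the likelihood of the observed sequence for each case: P(data | box A) = (9/10)(1/10)(9/10) = 0.081; P(data | box B) = (5/9)(4/9)(5/9) = 0.13717; P(data | box C) = (5/9)(4/9)(5/9) = 0.13717; P(data | box D) = (1/7)(6/7)(1/7) = 0.017493.
The prior-weighted likelihoods are 1/4 · 0.081 = 0.02025, 1/4 · 0.13717 = 0.034294, 1/4 · 0.13717 = 0.034294, 1/4 · 0.017493 = 0.0043732; these sum to 0.09321.
Hence P(box C | data) = (0.034294) / (0.09321) = 0.36792.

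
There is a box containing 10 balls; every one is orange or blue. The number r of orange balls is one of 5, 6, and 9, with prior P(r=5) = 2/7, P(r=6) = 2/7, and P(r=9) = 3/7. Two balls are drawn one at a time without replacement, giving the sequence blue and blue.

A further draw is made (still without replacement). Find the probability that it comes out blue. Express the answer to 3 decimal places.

0.328

Under each hypothesis, the probability of the observed sequence is: P(data | r = 5) = (5/10)(4/9) = 2/9; P(data | r = 6) = (4/10)(3/9) = 2/15; P(data | r = 9) = (1/10)(0/9) = 0.
Multiplying each by its prior: 2/7 · 2/9 = 4/63, 2/7 · 2/15 = 4/105, 3/7 · 0 = 0; with total 32/315.
Dividing through by the total gives posterior P(r = 5 | data) = 5/8, P(r = 6 | data) = 3/8, P(r = 9 | data) = 0.
Averaging over the posterior, P(blue next | data) = (3/8)(5/8) + (1/4)(3/8) = 21/64.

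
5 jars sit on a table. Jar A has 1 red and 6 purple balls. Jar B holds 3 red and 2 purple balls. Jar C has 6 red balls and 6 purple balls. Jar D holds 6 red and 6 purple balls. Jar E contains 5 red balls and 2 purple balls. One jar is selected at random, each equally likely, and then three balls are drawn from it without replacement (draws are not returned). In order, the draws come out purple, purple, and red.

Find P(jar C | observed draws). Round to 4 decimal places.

Compute the likelihood of the observed sequence for each case: P(data | jar A) = (6/7)(5/6)(1/5) = 0.14286; P(data | jar B) = (2/5)(1/4)(3/3) = 0.1; P(data | jar C) = (6/12)(5/11)(6/10) = 0.13636; P(data | jar D) = (6/12)(5/11)(6/10) = 0.13636; P(data | jar E) = (2/7)(1/6)(5/5) = 0.047619.
The prior-weighted likelihoods are 1/5 · 0.14286 = 0.028571, 1/5 · 0.1 = 0.02, 1/5 · 0.13636 = 0.027273, 1/5 · 0.13636 = 0.027273, 1/5 · 0.047619 = 0.0095238; summing to 0.11264.
Hence P(jar C | data) = (0.027273) / (0.11264) = 0.24212.

0.2421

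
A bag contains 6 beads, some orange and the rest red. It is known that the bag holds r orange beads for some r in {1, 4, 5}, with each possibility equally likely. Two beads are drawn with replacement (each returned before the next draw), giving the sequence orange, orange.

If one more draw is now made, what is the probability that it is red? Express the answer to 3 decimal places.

0.246

The likelihood of the observed sequence under each hypothesis: P(data | r = 1) = (1/6)(1/6) = 1/36; P(data | r = 4) = (4/6)(4/6) = 4/9; P(data | r = 5) = (5/6)(5/6) = 25/36.
Weighting by the prior gives 1/3 · 1/36 = 1/108, 1/3 · 4/9 = 4/27, 1/3 · 25/36 = 25/108; these sum to 7/18.
Dividing through by the total gives posterior P(r = 1 | data) = 1/42, P(r = 4 | data) = 8/21, P(r = 5 | data) = 25/42.
Averaging over the posterior, P(red next | data) = (5/6)(1/42) + (1/3)(8/21) + (1/6)(25/42) = 31/126.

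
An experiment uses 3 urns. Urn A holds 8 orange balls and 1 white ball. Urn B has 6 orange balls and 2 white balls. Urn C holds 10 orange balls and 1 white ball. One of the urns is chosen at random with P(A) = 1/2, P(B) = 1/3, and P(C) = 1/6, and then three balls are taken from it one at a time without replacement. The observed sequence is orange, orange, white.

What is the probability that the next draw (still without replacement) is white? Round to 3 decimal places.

For each hypothesis, P(data | H) works out to: P(data | urn A) = (8/9)(7/8)(1/7) = 0.11111; P(data | urn B) = (6/8)(5/7)(2/6) = 0.17857; P(data | urn C) = (10/11)(9/10)(1/9) = 0.090909.
The prior-weighted likelihoods are 1/2 · 0.11111 = 0.055556, 1/3 · 0.17857 = 0.059524, 1/6 · 0.090909 = 0.015152; these sum to 0.13023.
Dividing through by the total gives posterior P(urn A | data) = 0.42659, P(urn B | data) = 0.45706, P(urn C | data) = 0.11634.
So P(white next | data) = Σ P(white next | H) P(H | data) = (0)(0.42659) + (1/5)(0.45706) + (0)(0.11634) = 0.091413.

0.091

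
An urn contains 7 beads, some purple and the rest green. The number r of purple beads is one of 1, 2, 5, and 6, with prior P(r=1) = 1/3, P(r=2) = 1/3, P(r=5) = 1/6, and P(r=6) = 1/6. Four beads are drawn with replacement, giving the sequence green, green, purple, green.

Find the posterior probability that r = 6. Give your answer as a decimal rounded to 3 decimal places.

For each hypothesis, P(data | H) works out to: P(data | r = 1) = (6/7)(6/7)(1/7)(6/7) = 0.089963; P(data | r = 2) = (5/7)(5/7)(2/7)(5/7) = 0.10412; P(data | r = 5) = (2/7)(2/7)(5/7)(2/7) = 0.01666; P(data | r = 6) = (1/7)(1/7)(6/7)(1/7) = 0.002499.
Multiplying each by its prior: 1/3 · 0.089963 = 0.029988, 1/3 · 0.10412 = 0.034708, 1/6 · 0.01666 = 0.0027766, 1/6 · 0.002499 = 0.00041649; with total 0.067888.
So P(r = 6 | data) = (0.00041649) / (0.067888) = 0.006135.

0.006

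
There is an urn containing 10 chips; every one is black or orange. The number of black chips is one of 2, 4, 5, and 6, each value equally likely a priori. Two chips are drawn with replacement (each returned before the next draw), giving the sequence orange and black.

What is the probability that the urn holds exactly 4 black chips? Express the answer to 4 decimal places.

0.2697

For each hypothesis, P(data | H) works out to: P(data | r = 2) = (8/10)(2/10) = 4/25; P(data | r = 4) = (6/10)(4/10) = 6/25; P(data | r = 5) = (5/10)(5/10) = 1/4; P(data | r = 6) = (4/10)(6/10) = 6/25.
The prior-weighted likelihoods are 1/4 · 4/25 = 1/25, 1/4 · 6/25 = 3/50, 1/4 · 1/4 = 1/16, 1/4 · 6/25 = 3/50; summing to 89/400.
By Bayes' rule, P(r = 4 | data) = (3/50) / (89/400) = 24/89.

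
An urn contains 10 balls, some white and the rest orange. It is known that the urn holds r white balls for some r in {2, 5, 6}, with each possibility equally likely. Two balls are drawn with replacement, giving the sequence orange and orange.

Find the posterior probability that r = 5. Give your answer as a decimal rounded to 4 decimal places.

Compute the likelihood of the observed sequence for each case: P(data | r = 2) = (8/10)(8/10) = 16/25; P(data | r = 5) = (5/10)(5/10) = 1/4; P(data | r = 6) = (4/10)(4/10) = 4/25.
The prior-weighted likelihoods are 1/3 · 16/25 = 16/75, 1/3 · 1/4 = 1/12, 1/3 · 4/25 = 4/75; summing to 7/20.
Hence P(r = 5 | data) = (1/12) / (7/20) = 5/21.

0.2381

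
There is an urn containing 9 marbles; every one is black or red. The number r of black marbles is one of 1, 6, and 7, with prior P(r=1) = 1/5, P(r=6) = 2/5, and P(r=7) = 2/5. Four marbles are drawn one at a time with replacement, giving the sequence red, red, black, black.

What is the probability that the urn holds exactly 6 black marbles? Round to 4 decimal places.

Compute the likelihood of the observed sequence for each case: P(data | r = 1) = (8/9)(8/9)(1/9)(1/9) = 0.0097546; P(data | r = 6) = (3/9)(3/9)(6/9)(6/9) = 0.049383; P(data | r = 7) = (2/9)(2/9)(7/9)(7/9) = 0.029873.
The prior-weighted likelihoods are 1/5 · 0.0097546 = 0.0019509, 2/5 · 0.049383 = 0.019753, 2/5 · 0.029873 = 0.011949; these sum to 0.033653.
Therefore the posterior P(r = 6 | data) = (0.019753) / (0.033653) = 0.58696.

0.5870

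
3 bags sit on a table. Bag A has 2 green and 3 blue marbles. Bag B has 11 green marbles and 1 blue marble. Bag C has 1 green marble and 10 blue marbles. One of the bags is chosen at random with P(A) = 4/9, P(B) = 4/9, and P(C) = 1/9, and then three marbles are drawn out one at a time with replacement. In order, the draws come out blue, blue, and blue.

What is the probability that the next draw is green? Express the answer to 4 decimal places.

Under each hypothesis, the probability of the observed sequence is: P(data | bag A) = (3/5)(3/5)(3/5) = 0.216; P(data | bag B) = (1/12)(1/12)(1/12) = 0.0005787; P(data | bag C) = (10/11)(10/11)(10/11) = 0.75131.
Weighting by the prior gives 4/9 · 0.216 = 0.096, 4/9 · 0.0005787 = 0.0002572, 1/9 · 0.75131 = 0.083479; summing to 0.17974.
Dividing through by the total gives posterior P(bag A | data) = 0.53411, P(bag B | data) = 0.001431, P(bag C | data) = 0.46445.
The predictive probability is P(green next | data) = (2/5)(0.53411) + (11/12)(0.001431) + (1/11)(0.46445) = 0.25718.

0.2572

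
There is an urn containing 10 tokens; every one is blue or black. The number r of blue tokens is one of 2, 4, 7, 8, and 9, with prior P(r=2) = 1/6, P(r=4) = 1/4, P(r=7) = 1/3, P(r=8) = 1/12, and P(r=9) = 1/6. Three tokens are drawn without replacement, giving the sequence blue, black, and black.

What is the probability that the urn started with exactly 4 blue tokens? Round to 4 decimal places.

0.4688

For each hypothesis, P(data | H) works out to: P(data | r = 2) = (2/10)(8/9)(7/8) = 7/45; P(data | r = 4) = (4/10)(6/9)(5/8) = 1/6; P(data | r = 7) = (7/10)(3/9)(2/8) = 7/120; P(data | r = 8) = (8/10)(2/9)(1/8) = 1/45; P(data | r = 9) = (9/10)(1/9)(0/8) = 0.
Weighting by the prior gives 1/6 · 7/45 = 7/270, 1/4 · 1/6 = 1/24, 1/3 · 7/120 = 7/360, 1/12 · 1/45 = 1/540, 1/6 · 0 = 0; these sum to 4/45.
By Bayes' rule, P(r = 4 | data) = (1/24) / (4/45) = 15/32.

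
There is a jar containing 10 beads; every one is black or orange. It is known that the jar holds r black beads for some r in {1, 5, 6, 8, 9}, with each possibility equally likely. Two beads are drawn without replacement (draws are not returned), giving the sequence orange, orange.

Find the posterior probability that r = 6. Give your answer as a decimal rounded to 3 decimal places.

The likelihood of the observed sequence under each hypothesis: P(data | r = 1) = (9/10)(8/9) = 4/5; P(data | r = 5) = (5/10)(4/9) = 2/9; P(data | r = 6) = (4/10)(3/9) = 2/15; P(data | r = 8) = (2/10)(1/9) = 1/45; P(data | r = 9) = (1/10)(0/9) = 0.
Weighting by the prior gives 1/5 · 4/5 = 4/25, 1/5 · 2/9 = 2/45, 1/5 · 2/15 = 2/75, 1/5 · 1/45 = 1/225, 1/5 · 0 = 0; these sum to 53/225.
By Bayes' rule, P(r = 6 | data) = (2/75) / (53/225) = 6/53.

0.113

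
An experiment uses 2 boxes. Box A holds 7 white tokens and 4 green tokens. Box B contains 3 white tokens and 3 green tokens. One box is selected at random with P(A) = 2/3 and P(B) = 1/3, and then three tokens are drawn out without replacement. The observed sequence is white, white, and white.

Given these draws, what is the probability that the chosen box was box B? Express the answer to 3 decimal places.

0.105

Compute the likelihood of the observed sequence for each case: P(data | box A) = (7/11)(6/10)(5/9) = 0.21212; P(data | box B) = (3/6)(2/5)(1/4) = 0.05.
The prior-weighted likelihoods are 2/3 · 0.21212 = 0.14141, 1/3 · 0.05 = 0.016667; summing to 0.15808.
By Bayes' rule, P(box B | data) = (0.016667) / (0.15808) = 0.10543.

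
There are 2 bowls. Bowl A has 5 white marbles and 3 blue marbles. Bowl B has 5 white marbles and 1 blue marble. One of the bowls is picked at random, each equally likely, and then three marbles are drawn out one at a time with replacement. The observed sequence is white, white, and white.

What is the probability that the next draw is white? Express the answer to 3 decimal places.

0.772

Compute the likelihood of the observed sequence for each case: P(data | bowl A) = (5/8)(5/8)(5/8) = 0.24414; P(data | bowl B) = (5/6)(5/6)(5/6) = 0.5787.
Weighting by the prior gives 1/2 · 0.24414 = 0.12207, 1/2 · 0.5787 = 0.28935; with total 0.41142.
Normalising, the posterior is P(bowl A | data) = 0.2967, P(bowl B | data) = 0.7033.
The predictive probability is P(white next | data) = (5/8)(0.2967) + (5/6)(0.7033) = 0.77152.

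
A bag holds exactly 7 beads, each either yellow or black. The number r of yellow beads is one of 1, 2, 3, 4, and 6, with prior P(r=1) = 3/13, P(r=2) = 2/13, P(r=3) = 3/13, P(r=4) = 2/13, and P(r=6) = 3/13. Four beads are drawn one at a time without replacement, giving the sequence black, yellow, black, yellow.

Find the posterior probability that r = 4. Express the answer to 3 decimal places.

0.327

For each hypothesis, P(data | H) works out to: P(data | r = 1) = (6/7)(1/6)(5/5)(0/4) = 0; P(data | r = 2) = (5/7)(2/6)(4/5)(1/4) = 1/21; P(data | r = 3) = (4/7)(3/6)(3/5)(2/4) = 3/35; P(data | r = 4) = (3/7)(4/6)(2/5)(3/4) = 3/35; P(data | r = 6) = (1/7)(6/6)(0/5) = 0.
Weighting by the prior gives 3/13 · 0 = 0, 2/13 · 1/21 = 2/273, 3/13 · 3/35 = 9/455, 2/13 · 3/35 = 6/455, 3/13 · 0 = 0; summing to 11/273.
Therefore the posterior P(r = 4 | data) = (6/455) / (11/273) = 18/55.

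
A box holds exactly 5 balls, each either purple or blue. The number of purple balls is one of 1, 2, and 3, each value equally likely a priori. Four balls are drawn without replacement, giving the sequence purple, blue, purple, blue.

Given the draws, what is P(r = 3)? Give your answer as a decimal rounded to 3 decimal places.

Under each hypothesis, the probability of the observed sequence is: P(data | r = 1) = (1/5)(4/4)(0/3) = 0; P(data | r = 2) = (2/5)(3/4)(1/3)(2/2) = 1/10; P(data | r = 3) = (3/5)(2/4)(2/3)(1/2) = 1/10.
Weighting by the prior gives 1/3 · 0 = 0, 1/3 · 1/10 = 1/30, 1/3 · 1/10 = 1/30; with total 1/15.
By Bayes' rule, P(r = 3 | data) = (1/30) / (1/15) = 1/2.

0.500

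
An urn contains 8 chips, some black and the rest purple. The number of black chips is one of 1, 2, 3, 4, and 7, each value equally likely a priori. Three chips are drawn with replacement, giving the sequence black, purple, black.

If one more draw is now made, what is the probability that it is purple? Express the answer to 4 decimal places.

Compute the likelihood of the observed sequence for each case: P(data | r = 1) = (1/8)(7/8)(1/8) = 0.013672; P(data | r = 2) = (2/8)(6/8)(2/8) = 0.046875; P(data | r = 3) = (3/8)(5/8)(3/8) = 0.087891; P(data | r = 4) = (4/8)(4/8)(4/8) = 0.125; P(data | r = 7) = (7/8)(1/8)(7/8) = 0.095703.
Weighting by the prior gives 1/5 · 0.013672 = 0.0027344, 1/5 · 0.046875 = 0.009375, 1/5 · 0.087891 = 0.017578, 1/5 · 0.125 = 0.025, 1/5 · 0.095703 = 0.019141; summing to 0.073828.
The posterior is then P(r = 1 | data) = 0.037037, P(r = 2 | data) = 0.12698, P(r = 3 | data) = 0.2381, P(r = 4 | data) = 0.33862, P(r = 7 | data) = 0.25926.
The predictive probability is P(purple next | data) = (7/8)(0.037037) + (3/4)(0.12698) + (5/8)(0.2381) + (1/2)(0.33862) + (1/8)(0.25926) = 0.47817.

0.4782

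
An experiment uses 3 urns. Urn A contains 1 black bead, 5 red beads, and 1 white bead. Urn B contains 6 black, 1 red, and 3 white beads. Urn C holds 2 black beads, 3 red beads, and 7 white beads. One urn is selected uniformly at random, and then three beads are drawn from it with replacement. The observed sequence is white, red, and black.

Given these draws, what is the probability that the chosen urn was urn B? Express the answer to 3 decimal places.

0.316

Under each hypothesis, the probability of the observed sequence is: P(data | urn A) = (1/7)(5/7)(1/7) = 0.014577; P(data | urn B) = (3/10)(1/10)(6/10) = 0.018; P(data | urn C) = (7/12)(3/12)(2/12) = 0.024306.
The prior-weighted likelihoods are 1/3 · 0.014577 = 0.0048591, 1/3 · 0.018 = 0.006, 1/3 · 0.024306 = 0.0081019; summing to 0.018961.
So P(urn B | data) = (0.006) / (0.018961) = 0.31644.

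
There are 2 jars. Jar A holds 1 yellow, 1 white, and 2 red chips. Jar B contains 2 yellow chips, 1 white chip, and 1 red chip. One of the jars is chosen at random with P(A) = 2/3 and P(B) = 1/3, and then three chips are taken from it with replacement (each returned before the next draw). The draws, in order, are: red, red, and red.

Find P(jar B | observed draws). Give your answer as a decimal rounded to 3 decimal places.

The likelihood of the observed sequence under each hypothesis: P(data | jar A) = (2/4)(2/4)(2/4) = 1/8; P(data | jar B) = (1/4)(1/4)(1/4) = 1/64.
Multiplying each by its prior: 2/3 · 1/8 = 1/12, 1/3 · 1/64 = 1/192; with total 17/192.
Hence P(jar B | data) = (1/192) / (17/192) = 1/17.

0.059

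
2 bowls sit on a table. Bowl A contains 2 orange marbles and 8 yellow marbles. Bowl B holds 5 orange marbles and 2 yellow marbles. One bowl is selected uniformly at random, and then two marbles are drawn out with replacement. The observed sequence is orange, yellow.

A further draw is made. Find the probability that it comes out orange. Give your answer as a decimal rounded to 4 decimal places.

For each hypothesis, P(data | H) works out to: P(data | bowl A) = (2/10)(8/10) = 0.16; P(data | bowl B) = (5/7)(2/7) = 0.20408.
Multiplying each by its prior: 1/2 · 0.16 = 0.08, 1/2 · 0.20408 = 0.10204; with total 0.18204.
The posterior is then P(bowl A | data) = 0.43946, P(bowl B | data) = 0.56054.
So P(orange next | data) = Σ P(orange next | H) P(H | data) = (1/5)(0.43946) + (5/7)(0.56054) = 0.48828.

0.4883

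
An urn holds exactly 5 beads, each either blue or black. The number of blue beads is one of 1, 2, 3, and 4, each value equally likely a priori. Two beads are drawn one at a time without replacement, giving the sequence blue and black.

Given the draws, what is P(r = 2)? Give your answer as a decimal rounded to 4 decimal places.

0.3000

Under each hypothesis, the probability of the observed sequence is: P(data | r = 1) = (1/5)(4/4) = 1/5; P(data | r = 2) = (2/5)(3/4) = 3/10; P(data | r = 3) = (3/5)(2/4) = 3/10; P(data | r = 4) = (4/5)(1/4) = 1/5.
Multiplying each by its prior: 1/4 · 1/5 = 1/20, 1/4 · 3/10 = 3/40, 1/4 · 3/10 = 3/40, 1/4 · 1/5 = 1/20; these sum to 1/4.
So P(r = 2 | data) = (3/40) / (1/4) = 3/10.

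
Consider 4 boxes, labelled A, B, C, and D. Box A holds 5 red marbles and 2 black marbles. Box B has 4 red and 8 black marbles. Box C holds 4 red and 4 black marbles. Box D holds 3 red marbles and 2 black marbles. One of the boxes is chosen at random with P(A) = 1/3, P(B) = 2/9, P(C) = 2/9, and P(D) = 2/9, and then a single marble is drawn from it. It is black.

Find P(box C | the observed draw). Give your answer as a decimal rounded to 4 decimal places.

0.2506

Under each hypothesis, the probability of this draw is: P(data | box A) = (2/7) = 2/7; P(data | box B) = (8/12) = 2/3; P(data | box C) = (4/8) = 1/2; P(data | box D) = (2/5) = 2/5.
Multiplying each by its prior: 1/3 · 2/7 = 2/21, 2/9 · 2/3 = 4/27, 2/9 · 1/2 = 1/9, 2/9 · 2/5 = 4/45; with total 419/945.
Therefore the posterior P(box C | data) = (1/9) / (419/945) = 105/419.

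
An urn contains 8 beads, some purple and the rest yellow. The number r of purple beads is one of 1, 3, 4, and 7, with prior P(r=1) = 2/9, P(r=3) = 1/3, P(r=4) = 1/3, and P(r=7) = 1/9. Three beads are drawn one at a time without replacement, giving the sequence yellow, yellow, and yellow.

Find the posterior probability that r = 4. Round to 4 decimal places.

Compute the likelihood of the observed sequence for each case: P(data | r = 1) = (7/8)(6/7)(5/6) = 5/8; P(data | r = 3) = (5/8)(4/7)(3/6) = 5/28; P(data | r = 4) = (4/8)(3/7)(2/6) = 1/14; P(data | r = 7) = (1/8)(0/7) = 0.
The prior-weighted likelihoods are 2/9 · 5/8 = 5/36, 1/3 · 5/28 = 5/84, 1/3 · 1/14 = 1/42, 1/9 · 0 = 0; with total 2/9.
By Bayes' rule, P(r = 4 | data) = (1/42) / (2/9) = 3/28.

0.1071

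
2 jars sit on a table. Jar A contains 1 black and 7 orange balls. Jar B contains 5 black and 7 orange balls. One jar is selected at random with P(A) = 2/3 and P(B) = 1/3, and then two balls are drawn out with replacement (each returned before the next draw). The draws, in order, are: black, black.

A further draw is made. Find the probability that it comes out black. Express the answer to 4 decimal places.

For each hypothesis, P(data | H) works out to: P(data | jar A) = (1/8)(1/8) = 1/64; P(data | jar B) = (5/12)(5/12) = 25/144.
Weighting by the prior gives 2/3 · 1/64 = 1/96, 1/3 · 25/144 = 25/432; summing to 59/864.
Normalising, the posterior is P(jar A | data) = 0.15254, P(jar B | data) = 0.84746.
The predictive probability is P(black next | data) = (1/8)(0.15254) + (5/12)(0.84746) = 0.37218.

0.3722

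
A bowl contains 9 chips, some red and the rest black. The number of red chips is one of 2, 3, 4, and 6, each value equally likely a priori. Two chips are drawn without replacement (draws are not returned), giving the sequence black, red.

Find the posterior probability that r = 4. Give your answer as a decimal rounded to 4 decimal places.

0.2857

The likelihood of the observed sequence under each hypothesis: P(data | r = 2) = (7/9)(2/8) = 7/36; P(data | r = 3) = (6/9)(3/8) = 1/4; P(data | r = 4) = (5/9)(4/8) = 5/18; P(data | r = 6) = (3/9)(6/8) = 1/4.
The prior-weighted likelihoods are 1/4 · 7/36 = 7/144, 1/4 · 1/4 = 1/16, 1/4 · 5/18 = 5/72, 1/4 · 1/4 = 1/16; with total 35/144.
Hence P(r = 4 | data) = (5/72) / (35/144) = 2/7.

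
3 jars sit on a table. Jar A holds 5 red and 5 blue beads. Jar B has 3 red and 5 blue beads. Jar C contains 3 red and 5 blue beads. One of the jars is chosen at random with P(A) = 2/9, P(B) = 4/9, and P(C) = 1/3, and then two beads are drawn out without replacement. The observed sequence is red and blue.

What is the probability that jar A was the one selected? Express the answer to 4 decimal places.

0.2286

The likelihood of the observed sequence under each hypothesis: P(data | jar A) = (5/10)(5/9) = 5/18; P(data | jar B) = (3/8)(5/7) = 15/56; P(data | jar C) = (3/8)(5/7) = 15/56.
The prior-weighted likelihoods are 2/9 · 5/18 = 5/81, 4/9 · 15/56 = 5/42, 1/3 · 15/56 = 5/56; with total 175/648.
Hence P(jar A | data) = (5/81) / (175/648) = 8/35.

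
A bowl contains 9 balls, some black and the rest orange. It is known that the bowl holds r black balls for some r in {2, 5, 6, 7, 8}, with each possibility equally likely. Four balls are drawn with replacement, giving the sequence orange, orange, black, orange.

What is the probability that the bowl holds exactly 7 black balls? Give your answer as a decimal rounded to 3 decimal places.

0.045

Under each hypothesis, the probability of the observed sequence is: P(data | r = 2) = (7/9)(7/9)(2/9)(7/9) = 0.10456; P(data | r = 5) = (4/9)(4/9)(5/9)(4/9) = 0.048773; P(data | r = 6) = (3/9)(3/9)(6/9)(3/9) = 0.024691; P(data | r = 7) = (2/9)(2/9)(7/9)(2/9) = 0.0085353; P(data | r = 8) = (1/9)(1/9)(8/9)(1/9) = 0.0012193.
Weighting by the prior gives 1/5 · 0.10456 = 0.020911, 1/5 · 0.048773 = 0.0097546, 1/5 · 0.024691 = 0.0049383, 1/5 · 0.0085353 = 0.0017071, 1/5 · 0.0012193 = 0.00024387; summing to 0.037555.
Therefore the posterior P(r = 7 | data) = (0.0017071) / (0.037555) = 0.045455.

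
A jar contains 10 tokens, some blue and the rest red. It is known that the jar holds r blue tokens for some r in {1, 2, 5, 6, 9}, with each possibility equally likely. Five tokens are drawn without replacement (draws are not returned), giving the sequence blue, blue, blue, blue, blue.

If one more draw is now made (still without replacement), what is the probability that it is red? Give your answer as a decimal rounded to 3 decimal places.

Compute the likelihood of the observed sequence for each case: P(data | r = 1) = (1/10)(0/9) = 0; P(data | r = 2) = (2/10)(1/9)(0/8) = 0; P(data | r = 5) = (5/10)(4/9)(3/8)(2/7)(1/6) = 0.0039683; P(data | r = 6) = (6/10)(5/9)(4/8)(3/7)(2/6) = 0.02381; P(data | r = 9) = (9/10)(8/9)(7/8)(6/7)(5/6) = 0.5.
The prior-weighted likelihoods are 1/5 · 0 = 0, 1/5 · 0 = 0, 1/5 · 0.0039683 = 0.00079365, 1/5 · 0.02381 = 0.0047619, 1/5 · 0.5 = 0.1; with total 0.10556.
Dividing through by the total gives posterior P(r = 1 | data) = 0, P(r = 2 | data) = 0, P(r = 5 | data) = 0.0075188, P(r = 6 | data) = 0.045113, P(r = 9 | data) = 0.94737.
The predictive probability is P(red next | data) = (1)(0.0075188) + (4/5)(0.045113) + (1/5)(0.94737) = 0.23308.

0.233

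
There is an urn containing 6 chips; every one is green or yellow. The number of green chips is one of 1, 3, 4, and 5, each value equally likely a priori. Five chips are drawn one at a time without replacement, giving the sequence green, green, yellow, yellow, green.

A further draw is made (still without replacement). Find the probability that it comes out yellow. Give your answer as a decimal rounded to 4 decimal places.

Under each hypothesis, the probability of the observed sequence is: P(data | r = 1) = (1/6)(0/5) = 0; P(data | r = 3) = (3/6)(2/5)(3/4)(2/3)(1/2) = 1/20; P(data | r = 4) = (4/6)(3/5)(2/4)(1/3)(2/2) = 1/15; P(data | r = 5) = (5/6)(4/5)(1/4)(0/3) = 0.
Weighting by the prior gives 1/4 · 0 = 0, 1/4 · 1/20 = 1/80, 1/4 · 1/15 = 1/60, 1/4 · 0 = 0; with total 7/240.
The posterior is then P(r = 1 | data) = 0, P(r = 3 | data) = 3/7, P(r = 4 | data) = 4/7, P(r = 5 | data) = 0.
Averaging over the posterior, P(yellow next | data) = (1)(3/7) + (0)(4/7) = 3/7.

0.4286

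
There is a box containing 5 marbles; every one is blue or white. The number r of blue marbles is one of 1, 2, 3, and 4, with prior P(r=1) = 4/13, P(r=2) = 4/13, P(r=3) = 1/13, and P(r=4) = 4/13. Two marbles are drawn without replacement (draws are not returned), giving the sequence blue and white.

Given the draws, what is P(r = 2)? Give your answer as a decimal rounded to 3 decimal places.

0.387

For each hypothesis, P(data | H) works out to: P(data | r = 1) = (1/5)(4/4) = 1/5; P(data | r = 2) = (2/5)(3/4) = 3/10; P(data | r = 3) = (3/5)(2/4) = 3/10; P(data | r = 4) = (4/5)(1/4) = 1/5.
Multiplying each by its prior: 4/13 · 1/5 = 4/65, 4/13 · 3/10 = 6/65, 1/13 · 3/10 = 3/130, 4/13 · 1/5 = 4/65; summing to 31/130.
So P(r = 2 | data) = (6/65) / (31/130) = 12/31.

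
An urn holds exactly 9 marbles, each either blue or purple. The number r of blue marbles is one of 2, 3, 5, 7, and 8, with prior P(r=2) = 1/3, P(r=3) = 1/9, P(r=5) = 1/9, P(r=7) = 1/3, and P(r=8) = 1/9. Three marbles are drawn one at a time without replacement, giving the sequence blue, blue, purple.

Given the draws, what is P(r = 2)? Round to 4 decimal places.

For each hypothesis, P(data | H) works out to: P(data | r = 2) = (2/9)(1/8)(7/7) = 0.027778; P(data | r = 3) = (3/9)(2/8)(6/7) = 0.071429; P(data | r = 5) = (5/9)(4/8)(4/7) = 0.15873; P(data | r = 7) = (7/9)(6/8)(2/7) = 0.16667; P(data | r = 8) = (8/9)(7/8)(1/7) = 0.11111.
Multiplying each by its prior: 1/3 · 0.027778 = 0.0092593, 1/9 · 0.071429 = 0.0079365, 1/9 · 0.15873 = 0.017637, 1/3 · 0.16667 = 0.055556, 1/9 · 0.11111 = 0.012346; with total 0.10273.
Hence P(r = 2 | data) = (0.0092593) / (0.10273) = 0.090129.

0.0901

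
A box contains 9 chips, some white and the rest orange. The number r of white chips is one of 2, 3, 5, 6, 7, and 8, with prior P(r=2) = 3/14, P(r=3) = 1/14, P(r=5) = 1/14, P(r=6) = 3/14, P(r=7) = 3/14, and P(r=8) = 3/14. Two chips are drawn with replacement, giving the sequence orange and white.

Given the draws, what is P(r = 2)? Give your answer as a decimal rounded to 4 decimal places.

Compute the likelihood of the observed sequence for each case: P(data | r = 2) = (7/9)(2/9) = 14/81; P(data | r = 3) = (6/9)(3/9) = 2/9; P(data | r = 5) = (4/9)(5/9) = 20/81; P(data | r = 6) = (3/9)(6/9) = 2/9; P(data | r = 7) = (2/9)(7/9) = 14/81; P(data | r = 8) = (1/9)(8/9) = 8/81.
The prior-weighted likelihoods are 3/14 · 14/81 = 1/27, 1/14 · 2/9 = 1/63, 1/14 · 20/81 = 10/567, 3/14 · 2/9 = 1/21, 3/14 · 14/81 = 1/27, 3/14 · 8/81 = 4/189; with total 100/567.
So P(r = 2 | data) = (1/27) / (100/567) = 21/100.

0.2100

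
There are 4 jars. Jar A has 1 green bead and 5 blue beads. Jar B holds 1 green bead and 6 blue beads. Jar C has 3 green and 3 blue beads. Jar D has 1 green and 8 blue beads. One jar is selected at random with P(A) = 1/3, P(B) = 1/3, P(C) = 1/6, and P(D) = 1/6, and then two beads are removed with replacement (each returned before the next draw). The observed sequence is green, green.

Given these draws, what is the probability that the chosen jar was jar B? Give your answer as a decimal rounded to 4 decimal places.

0.1138

Compute the likelihood of the observed sequence for each case: P(data | jar A) = (1/6)(1/6) = 0.027778; P(data | jar B) = (1/7)(1/7) = 0.020408; P(data | jar C) = (3/6)(3/6) = 0.25; P(data | jar D) = (1/9)(1/9) = 0.012346.
The prior-weighted likelihoods are 1/3 · 0.027778 = 0.0092593, 1/3 · 0.020408 = 0.0068027, 1/6 · 0.25 = 0.041667, 1/6 · 0.012346 = 0.0020576; with total 0.059786.
So P(jar B | data) = (0.0068027) / (0.059786) = 0.11378.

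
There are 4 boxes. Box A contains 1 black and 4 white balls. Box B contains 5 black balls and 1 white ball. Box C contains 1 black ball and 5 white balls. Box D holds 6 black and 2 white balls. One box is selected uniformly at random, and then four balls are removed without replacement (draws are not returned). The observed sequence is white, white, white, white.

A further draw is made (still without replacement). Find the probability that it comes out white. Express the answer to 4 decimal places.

Compute the likelihood of the observed sequence for each case: P(data | box A) = (4/5)(3/4)(2/3)(1/2) = 1/5; P(data | box B) = (1/6)(0/5) = 0; P(data | box C) = (5/6)(4/5)(3/4)(2/3) = 1/3; P(data | box D) = (2/8)(1/7)(0/6) = 0.
Weighting by the prior gives 1/4 · 1/5 = 1/20, 1/4 · 0 = 0, 1/4 · 1/3 = 1/12, 1/4 · 0 = 0; these sum to 2/15.
Normalising, the posterior is P(box A | data) = 3/8, P(box B | data) = 0, P(box C | data) = 5/8, P(box D | data) = 0.
Averaging over the posterior, P(white next | data) = (0)(3/8) + (1/2)(5/8) = 5/16.

0.3125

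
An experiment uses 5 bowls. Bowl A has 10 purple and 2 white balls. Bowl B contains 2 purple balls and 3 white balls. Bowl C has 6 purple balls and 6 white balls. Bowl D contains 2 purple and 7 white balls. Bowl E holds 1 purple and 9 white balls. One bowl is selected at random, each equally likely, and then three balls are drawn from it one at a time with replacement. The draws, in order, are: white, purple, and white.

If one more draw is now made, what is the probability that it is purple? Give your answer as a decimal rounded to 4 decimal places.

Compute the likelihood of the observed sequence for each case: P(data | bowl A) = (2/12)(10/12)(2/12) = 0.023148; P(data | bowl B) = (3/5)(2/5)(3/5) = 0.144; P(data | bowl C) = (6/12)(6/12)(6/12) = 0.125; P(data | bowl D) = (7/9)(2/9)(7/9) = 0.13443; P(data | bowl E) = (9/10)(1/10)(9/10) = 0.081.
Multiplying each by its prior: 1/5 · 0.023148 = 0.0046296, 1/5 · 0.144 = 0.0288, 1/5 · 0.125 = 0.025, 1/5 · 0.13443 = 0.026886, 1/5 · 0.081 = 0.0162; with total 0.10152.
Dividing through by the total gives posterior P(bowl A | data) = 0.045605, P(bowl B | data) = 0.2837, P(bowl C | data) = 0.24627, P(bowl D | data) = 0.26485, P(bowl E | data) = 0.15958.
Averaging over the posterior, P(purple next | data) = (5/6)(0.045605) + (2/5)(0.2837) + (1/2)(0.24627) + (2/9)(0.26485) + (1/10)(0.15958) = 0.34943.

0.3494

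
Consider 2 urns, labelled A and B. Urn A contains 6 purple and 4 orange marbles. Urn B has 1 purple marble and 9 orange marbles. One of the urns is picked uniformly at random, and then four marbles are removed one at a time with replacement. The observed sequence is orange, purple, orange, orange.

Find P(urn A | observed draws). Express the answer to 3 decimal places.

0.345

The likelihood of the observed sequence under each hypothesis: P(data | urn A) = (4/10)(6/10)(4/10)(4/10) = 0.0384; P(data | urn B) = (9/10)(1/10)(9/10)(9/10) = 0.0729.
The prior-weighted likelihoods are 1/2 · 0.0384 = 0.0192, 1/2 · 0.0729 = 0.03645; summing to 0.05565.
Therefore the posterior P(urn A | data) = (0.0192) / (0.05565) = 0.34501.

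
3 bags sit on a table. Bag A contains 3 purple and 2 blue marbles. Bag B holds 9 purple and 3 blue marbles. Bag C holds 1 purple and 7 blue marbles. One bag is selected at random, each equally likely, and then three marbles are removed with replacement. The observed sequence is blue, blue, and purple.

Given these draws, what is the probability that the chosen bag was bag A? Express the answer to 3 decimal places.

Under each hypothesis, the probability of the observed sequence is: P(data | bag A) = (2/5)(2/5)(3/5) = 0.096; P(data | bag B) = (3/12)(3/12)(9/12) = 0.046875; P(data | bag C) = (7/8)(7/8)(1/8) = 0.095703.
Weighting by the prior gives 1/3 · 0.096 = 0.032, 1/3 · 0.046875 = 0.015625, 1/3 · 0.095703 = 0.031901; these sum to 0.079526.
So P(bag A | data) = (0.032) / (0.079526) = 0.40238.

0.402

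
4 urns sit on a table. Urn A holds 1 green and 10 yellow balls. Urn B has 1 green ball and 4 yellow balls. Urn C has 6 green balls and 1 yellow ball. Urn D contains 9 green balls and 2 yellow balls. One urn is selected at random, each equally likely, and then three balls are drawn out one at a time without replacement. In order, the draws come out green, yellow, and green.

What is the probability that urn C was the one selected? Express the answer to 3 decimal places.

Compute the likelihood of the observed sequence for each case: P(data | urn A) = (1/11)(10/10)(0/9) = 0; P(data | urn B) = (1/5)(4/4)(0/3) = 0; P(data | urn C) = (6/7)(1/6)(5/5) = 0.14286; P(data | urn D) = (9/11)(2/10)(8/9) = 0.14545.
The prior-weighted likelihoods are 1/4 · 0 = 0, 1/4 · 0 = 0, 1/4 · 0.14286 = 0.035714, 1/4 · 0.14545 = 0.036364; these sum to 0.072078.
By Bayes' rule, P(urn C | data) = (0.035714) / (0.072078) = 0.4955.

0.495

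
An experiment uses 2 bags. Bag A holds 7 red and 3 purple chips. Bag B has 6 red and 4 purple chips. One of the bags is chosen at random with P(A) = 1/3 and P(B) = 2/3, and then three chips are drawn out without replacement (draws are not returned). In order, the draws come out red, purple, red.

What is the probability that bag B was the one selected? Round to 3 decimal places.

For each hypothesis, P(data | H) works out to: P(data | bag A) = (7/10)(3/9)(6/8) = 7/40; P(data | bag B) = (6/10)(4/9)(5/8) = 1/6.
Weighting by the prior gives 1/3 · 7/40 = 7/120, 2/3 · 1/6 = 1/9; with total 61/360.
Therefore the posterior P(bag B | data) = (1/9) / (61/360) = 40/61.

0.656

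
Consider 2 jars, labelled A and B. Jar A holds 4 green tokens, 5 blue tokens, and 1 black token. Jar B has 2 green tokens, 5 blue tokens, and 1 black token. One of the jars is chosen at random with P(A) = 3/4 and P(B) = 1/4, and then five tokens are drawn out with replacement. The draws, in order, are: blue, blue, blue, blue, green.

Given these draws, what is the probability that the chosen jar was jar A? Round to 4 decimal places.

0.6629

Under each hypothesis, the probability of the observed sequence is: P(data | jar A) = (5/10)(5/10)(5/10)(5/10)(4/10) = 0.025; P(data | jar B) = (5/8)(5/8)(5/8)(5/8)(2/8) = 0.038147.
The prior-weighted likelihoods are 3/4 · 0.025 = 0.01875, 1/4 · 0.038147 = 0.0095367; these sum to 0.028287.
By Bayes' rule, P(jar A | data) = (0.01875) / (0.028287) = 0.66285.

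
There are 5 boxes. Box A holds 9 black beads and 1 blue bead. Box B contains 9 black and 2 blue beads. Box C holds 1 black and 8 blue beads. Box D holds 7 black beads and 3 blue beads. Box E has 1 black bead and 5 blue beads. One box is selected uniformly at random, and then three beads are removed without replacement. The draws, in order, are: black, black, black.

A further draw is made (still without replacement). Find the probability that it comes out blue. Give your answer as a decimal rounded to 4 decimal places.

0.2347

Compute the likelihood of the observed sequence for each case: P(data | box A) = (9/10)(8/9)(7/8) = 0.7; P(data | box B) = (9/11)(8/10)(7/9) = 0.50909; P(data | box C) = (1/9)(0/8) = 0; P(data | box D) = (7/10)(6/9)(5/8) = 0.29167; P(data | box E) = (1/6)(0/5) = 0.
The prior-weighted likelihoods are 1/5 · 0.7 = 0.14, 1/5 · 0.50909 = 0.10182, 1/5 · 0 = 0, 1/5 · 0.29167 = 0.058333, 1/5 · 0 = 0; these sum to 0.30015.
The posterior is then P(box A | data) = 0.46643, P(box B | data) = 0.33922, P(box C | data) = 0, P(box D | data) = 0.19435, P(box E | data) = 0.
Averaging over the posterior, P(blue next | data) = (1/7)(0.46643) + (1/4)(0.33922) + (3/7)(0.19435) = 0.23473.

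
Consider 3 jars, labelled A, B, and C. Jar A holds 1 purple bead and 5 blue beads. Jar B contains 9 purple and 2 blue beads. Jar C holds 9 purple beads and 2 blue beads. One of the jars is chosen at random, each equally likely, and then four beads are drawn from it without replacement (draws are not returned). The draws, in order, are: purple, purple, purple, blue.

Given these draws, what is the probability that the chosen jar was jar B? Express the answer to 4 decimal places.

0.5000

Compute the likelihood of the observed sequence for each case: P(data | jar A) = (1/6)(0/5) = 0; P(data | jar B) = (9/11)(8/10)(7/9)(2/8) = 7/55; P(data | jar C) = (9/11)(8/10)(7/9)(2/8) = 7/55.
The prior-weighted likelihoods are 1/3 · 0 = 0, 1/3 · 7/55 = 7/165, 1/3 · 7/55 = 7/165; summing to 14/165.
Hence P(jar B | data) = (7/165) / (14/165) = 1/2.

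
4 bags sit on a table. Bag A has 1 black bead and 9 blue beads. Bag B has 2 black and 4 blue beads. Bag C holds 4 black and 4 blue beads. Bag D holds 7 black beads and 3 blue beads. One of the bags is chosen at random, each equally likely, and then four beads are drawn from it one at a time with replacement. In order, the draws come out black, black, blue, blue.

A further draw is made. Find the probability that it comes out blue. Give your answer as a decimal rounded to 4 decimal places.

0.5162

For each hypothesis, P(data | H) works out to: P(data | bag A) = (1/10)(1/10)(9/10)(9/10) = 0.0081; P(data | bag B) = (2/6)(2/6)(4/6)(4/6) = 0.049383; P(data | bag C) = (4/8)(4/8)(4/8)(4/8) = 0.0625; P(data | bag D) = (7/10)(7/10)(3/10)(3/10) = 0.0441.
Multiplying each by its prior: 1/4 · 0.0081 = 0.002025, 1/4 · 0.049383 = 0.012346, 1/4 · 0.0625 = 0.015625, 1/4 · 0.0441 = 0.011025; these sum to 0.041021.
Dividing through by the total gives posterior P(bag A | data) = 0.049365, P(bag B | data) = 0.30096, P(bag C | data) = 0.38091, P(bag D | data) = 0.26877.
The predictive probability is P(blue next | data) = (9/10)(0.049365) + (2/3)(0.30096) + (1/2)(0.38091) + (3/10)(0.26877) = 0.51615.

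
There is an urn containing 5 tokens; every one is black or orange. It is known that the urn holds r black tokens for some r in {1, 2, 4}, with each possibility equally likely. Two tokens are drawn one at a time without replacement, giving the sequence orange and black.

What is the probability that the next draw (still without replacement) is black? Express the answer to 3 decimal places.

The likelihood of the observed sequence under each hypothesis: P(data | r = 1) = (4/5)(1/4) = 1/5; P(data | r = 2) = (3/5)(2/4) = 3/10; P(data | r = 4) = (1/5)(4/4) = 1/5.
The prior-weighted likelihoods are 1/3 · 1/5 = 1/15, 1/3 · 3/10 = 1/10, 1/3 · 1/5 = 1/15; summing to 7/30.
The posterior is then P(r = 1 | data) = 2/7, P(r = 2 | data) = 3/7, P(r = 4 | data) = 2/7.
Averaging over the posterior, P(black next | data) = (0)(2/7) + (1/3)(3/7) + (1)(2/7) = 3/7.

0.429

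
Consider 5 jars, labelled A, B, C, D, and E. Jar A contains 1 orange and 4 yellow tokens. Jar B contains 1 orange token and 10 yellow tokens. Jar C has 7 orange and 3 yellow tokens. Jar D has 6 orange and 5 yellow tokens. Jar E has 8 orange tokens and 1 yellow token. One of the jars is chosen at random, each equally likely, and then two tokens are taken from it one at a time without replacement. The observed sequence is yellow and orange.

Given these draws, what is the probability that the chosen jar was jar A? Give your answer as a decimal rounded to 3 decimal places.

0.220

For each hypothesis, P(data | H) works out to: P(data | jar A) = (4/5)(1/4) = 0.2; P(data | jar B) = (10/11)(1/10) = 0.090909; P(data | jar C) = (3/10)(7/9) = 0.23333; P(data | jar D) = (5/11)(6/10) = 0.27273; P(data | jar E) = (1/9)(8/8) = 0.11111.
Weighting by the prior gives 1/5 · 0.2 = 0.04, 1/5 · 0.090909 = 0.018182, 1/5 · 0.23333 = 0.046667, 1/5 · 0.27273 = 0.054545, 1/5 · 0.11111 = 0.022222; these sum to 0.18162.
So P(jar A | data) = (0.04) / (0.18162) = 0.22024.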